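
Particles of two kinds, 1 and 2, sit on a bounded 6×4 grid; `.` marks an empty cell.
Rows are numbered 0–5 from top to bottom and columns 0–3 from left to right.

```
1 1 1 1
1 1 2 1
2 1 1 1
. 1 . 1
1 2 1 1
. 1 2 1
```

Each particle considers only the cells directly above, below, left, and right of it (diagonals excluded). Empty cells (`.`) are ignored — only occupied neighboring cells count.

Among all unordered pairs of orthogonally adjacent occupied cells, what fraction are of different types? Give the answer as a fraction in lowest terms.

Scan each occupied cell's neighbors to the right and below so each pair is counted once.
Row 0: 1(0,0)–1(0,1)= 1(0,0)–1(1,0)= 1(0,1)–1(0,2)= 1(0,1)–1(1,1)= 1(0,2)–1(0,3)= 1(0,2)–2(1,2)≠ 1(0,3)–1(1,3)=  → 1/7 unlike.
Row 1: 1(1,0)–1(1,1)= 1(1,0)–2(2,0)≠ 1(1,1)–2(1,2)≠ 1(1,1)–1(2,1)= 2(1,2)–1(1,3)≠ 2(1,2)–1(2,2)≠ 1(1,3)–1(2,3)=  → 4/7 unlike.
Row 2: 2(2,0)–1(2,1)≠ 1(2,1)–1(2,2)= 1(2,1)–1(3,1)= 1(2,2)–1(2,3)= 1(2,3)–1(3,3)=  → 1/5 unlike.
Row 3: 1(3,1)–2(4,1)≠ 1(3,3)–1(4,3)=  → 1/2 unlike.
Row 4: 1(4,0)–2(4,1)≠ 2(4,1)–1(4,2)≠ 2(4,1)–1(5,1)≠ 1(4,2)–1(4,3)= 1(4,2)–2(5,2)≠ 1(4,3)–1(5,3)=  → 4/6 unlike.
Row 5: 1(5,1)–2(5,2)≠ 2(5,2)–1(5,3)≠  → 2/2 unlike.
Total adjacent occupied pairs: 29; unlike-type pairs: 13.
13/29 is already in lowest terms.

13/29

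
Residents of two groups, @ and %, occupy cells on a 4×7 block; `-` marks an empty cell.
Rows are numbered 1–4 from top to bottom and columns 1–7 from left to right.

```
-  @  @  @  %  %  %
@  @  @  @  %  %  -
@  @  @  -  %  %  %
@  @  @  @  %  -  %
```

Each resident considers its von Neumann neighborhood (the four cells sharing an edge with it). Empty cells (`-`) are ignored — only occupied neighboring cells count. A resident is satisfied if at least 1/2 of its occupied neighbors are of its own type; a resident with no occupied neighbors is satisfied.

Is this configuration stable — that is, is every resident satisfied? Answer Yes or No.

Yes

Row 1: (1,2)@ 2/2 satisfied · (1,3)@ 3/3 satisfied · (1,4)@ 2/3 satisfied · (1,5)% 2/3 satisfied · (1,6)% 3/3 satisfied · (1,7)% 1/1 satisfied
Row 2: (2,1)@ 2/2 satisfied · (2,2)@ 4/4 satisfied · (2,3)@ 4/4 satisfied · (2,4)@ 2/3 satisfied · (2,5)% 3/4 satisfied · (2,6)% 3/3 satisfied
Row 3: (3,1)@ 3/3 satisfied · (3,2)@ 4/4 satisfied · (3,3)@ 3/3 satisfied · (3,5)% 3/3 satisfied · (3,6)% 3/3 satisfied · (3,7)% 2/2 satisfied
Row 4: (4,1)@ 2/2 satisfied · (4,2)@ 3/3 satisfied · (4,3)@ 3/3 satisfied · (4,4)@ 1/2 satisfied · (4,5)% 1/2 satisfied · (4,7)% 1/1 satisfied
All meet the threshold, so the configuration is stable.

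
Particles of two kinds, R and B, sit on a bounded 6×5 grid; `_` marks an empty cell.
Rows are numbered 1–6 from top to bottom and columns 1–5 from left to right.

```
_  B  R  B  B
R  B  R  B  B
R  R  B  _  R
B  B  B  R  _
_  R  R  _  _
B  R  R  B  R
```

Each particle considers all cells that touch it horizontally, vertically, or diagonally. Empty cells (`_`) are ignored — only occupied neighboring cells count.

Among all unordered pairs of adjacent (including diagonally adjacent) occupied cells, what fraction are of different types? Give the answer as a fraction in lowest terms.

33/59

Scan each occupied cell's neighbors to the right and below (and the two forward diagonals) so each pair is counted once.
From row 1: 7 unlike of 14 pairs (running 7/14).
From row 2: 8 unlike of 14 pairs (running 15/28).
From row 3: 7 unlike of 11 pairs (running 22/39).
From row 4: 6 unlike of 9 pairs (running 28/48).
From row 5: 2 unlike of 7 pairs (running 30/55).
From row 6: 3 unlike of 4 pairs (running 33/59).
Total adjacent occupied pairs: 59; unlike-type pairs: 33.
33/59 is already in lowest terms.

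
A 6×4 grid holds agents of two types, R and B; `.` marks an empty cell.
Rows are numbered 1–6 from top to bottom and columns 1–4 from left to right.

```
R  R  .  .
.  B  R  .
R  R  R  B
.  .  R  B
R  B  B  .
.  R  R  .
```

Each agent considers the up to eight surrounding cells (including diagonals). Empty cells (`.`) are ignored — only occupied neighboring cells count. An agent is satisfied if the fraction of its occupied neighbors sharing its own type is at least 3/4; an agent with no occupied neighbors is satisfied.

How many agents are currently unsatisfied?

14

Row 1: (1,1)R 1/2 unhappy · (1,2)R 2/3 unhappy
Row 2: (2,2)B 0/6 unhappy · (2,3)R 3/5 unhappy
Row 3: (3,1)R 1/2 unhappy · (3,2)R 4/5 ok · (3,3)R 3/6 unhappy · (3,4)B 1/4 unhappy
Row 4: (4,3)R 2/6 unhappy · (4,4)B 2/4 unhappy
Row 5: (5,1)R 1/2 unhappy · (5,2)B 1/5 unhappy · (5,3)B 2/5 unhappy
Row 6: (6,2)R 2/4 unhappy · (6,3)R 1/3 unhappy
Unsatisfied: (1,1), (1,2), (2,2), (2,3), (3,1), (3,3), (3,4), (4,3), (4,4), (5,1), (5,2), (5,3), (6,2), (6,3) — 14 in total.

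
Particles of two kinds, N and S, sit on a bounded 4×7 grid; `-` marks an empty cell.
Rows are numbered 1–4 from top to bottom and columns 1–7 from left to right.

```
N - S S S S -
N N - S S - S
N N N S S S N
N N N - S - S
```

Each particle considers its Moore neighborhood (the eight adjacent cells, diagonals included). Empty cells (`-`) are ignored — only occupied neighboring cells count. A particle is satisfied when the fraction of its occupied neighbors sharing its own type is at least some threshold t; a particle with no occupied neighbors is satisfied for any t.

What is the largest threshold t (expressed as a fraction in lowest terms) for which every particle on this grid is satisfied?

0/1

Row 1: (1,1)N 2/2 · (1,3)S 2/3 · (1,4)S 4/4 · (1,5)S 4/4 · (1,6)S 3/3
Row 2: (2,1)N 4/4 · (2,2)N 5/6 · (2,4)S 6/7 · (2,5)S 7/7 · (2,7)S 2/3
Row 3: (3,1)N 5/5 · (3,2)N 7/7 · (3,3)N 4/6 · (3,4)S 4/6 · (3,5)S 5/5 · (3,6)S 5/6 · (3,7)N 0/3
Row 4: (4,1)N 3/3 · (4,2)N 5/5 · (4,3)N 3/4 · (4,5)S 3/3 · (4,7)S 1/2
The smallest same-type fraction is 0/3 at (3,7), which reduces to 0/1. Any threshold above that leaves this particle unsatisfied.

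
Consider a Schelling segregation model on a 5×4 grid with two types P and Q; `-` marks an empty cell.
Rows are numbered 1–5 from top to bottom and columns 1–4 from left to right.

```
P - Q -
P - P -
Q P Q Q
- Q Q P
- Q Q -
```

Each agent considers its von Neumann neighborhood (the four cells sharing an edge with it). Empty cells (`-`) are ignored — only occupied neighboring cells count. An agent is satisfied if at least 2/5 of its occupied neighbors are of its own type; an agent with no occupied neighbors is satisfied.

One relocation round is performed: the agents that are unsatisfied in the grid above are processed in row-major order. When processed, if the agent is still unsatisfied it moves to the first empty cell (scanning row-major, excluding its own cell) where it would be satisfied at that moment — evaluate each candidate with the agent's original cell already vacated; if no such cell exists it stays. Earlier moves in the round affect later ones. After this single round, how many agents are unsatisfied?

Initially unsatisfied (in order): (1,3), (2,3), (3,1), (3,2), (4,4).
  (1,3) → (1,4).
  (2,3) → (1,2).
  (3,1) → (1,3).
  (3,2) → (2,2).
  (4,4) → (3,1).
Resulting grid:
P P Q Q
P P - -
P - Q Q
- Q Q -
- Q Q -
All satisfied now.

0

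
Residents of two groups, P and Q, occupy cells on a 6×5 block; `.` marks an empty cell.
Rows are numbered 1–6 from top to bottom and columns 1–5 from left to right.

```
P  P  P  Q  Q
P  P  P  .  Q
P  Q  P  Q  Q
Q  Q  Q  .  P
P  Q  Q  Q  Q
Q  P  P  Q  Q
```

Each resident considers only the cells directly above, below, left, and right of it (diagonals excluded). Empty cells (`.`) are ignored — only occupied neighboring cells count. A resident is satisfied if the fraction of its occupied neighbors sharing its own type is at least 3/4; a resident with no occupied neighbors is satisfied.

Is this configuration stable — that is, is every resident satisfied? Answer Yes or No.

No

(1,1)P 2/2 satisfied
(1,2)P 3/3 satisfied
(1,3)P 2/3 not
(1,4)Q 1/2 not
(1,5)Q 2/2 satisfied
(2,1)P 3/3 satisfied
(2,2)P 3/4 satisfied
(2,3)P 3/3 satisfied
(2,5)Q 2/2 satisfied
(3,1)P 1/3 not
(3,2)Q 1/4 not
(3,3)P 1/4 not
(3,4)Q 1/2 not
(3,5)Q 2/3 not
(4,1)Q 1/3 not
(4,2)Q 4/4 satisfied
(4,3)Q 2/3 not
(4,5)P 0/2 not
(5,1)P 0/3 not
(5,2)Q 2/4 not
(5,3)Q 3/4 satisfied
(5,4)Q 3/3 satisfied
(5,5)Q 2/3 not
(6,1)Q 0/2 not
(6,2)P 1/3 not
(6,3)P 1/3 not
(6,4)Q 2/3 not
(6,5)Q 2/2 satisfied
For instance (1,3) has only 2/3 same-type neighbors, below 3/4.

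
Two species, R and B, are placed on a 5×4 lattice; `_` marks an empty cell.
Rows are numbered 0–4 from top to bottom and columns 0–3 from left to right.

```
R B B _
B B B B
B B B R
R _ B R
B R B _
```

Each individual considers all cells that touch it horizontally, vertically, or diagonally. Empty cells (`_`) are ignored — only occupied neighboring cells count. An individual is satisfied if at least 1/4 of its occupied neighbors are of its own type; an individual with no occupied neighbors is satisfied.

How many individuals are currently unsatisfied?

Row 0: (0,0)R 0/3 ✗ · (0,1)B 4/5 ✓ · (0,2)B 4/4 ✓
Row 1: (1,0)B 4/5 ✓ · (1,1)B 7/8 ✓ · (1,2)B 6/7 ✓ · (1,3)B 3/4 ✓
Row 2: (2,0)B 3/4 ✓ · (2,1)B 6/7 ✓ · (2,2)B 5/7 ✓ · (2,3)R 1/5 ✗
Row 3: (3,0)R 1/4 ✓ · (3,2)B 3/6 ✓ · (3,3)R 1/4 ✓
Row 4: (4,0)B 0/2 ✗ · (4,1)R 1/4 ✓ · (4,2)B 1/3 ✓
Unsatisfied: (0,0), (2,3), (4,0) — 3 in total.

3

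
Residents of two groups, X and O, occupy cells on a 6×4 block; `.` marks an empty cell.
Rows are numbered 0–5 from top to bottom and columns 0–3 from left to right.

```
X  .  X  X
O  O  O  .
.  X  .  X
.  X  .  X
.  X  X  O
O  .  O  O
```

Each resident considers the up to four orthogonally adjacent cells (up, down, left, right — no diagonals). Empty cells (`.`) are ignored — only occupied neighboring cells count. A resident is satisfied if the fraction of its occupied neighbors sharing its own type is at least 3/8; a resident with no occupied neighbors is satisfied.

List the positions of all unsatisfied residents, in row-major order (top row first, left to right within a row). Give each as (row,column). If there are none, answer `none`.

Row 0: (0,0)X 0/1 not · (0,2)X 1/2 satisfied · (0,3)X 1/1 satisfied
Row 1: (1,0)O 1/2 satisfied · (1,1)O 2/3 satisfied · (1,2)O 1/2 satisfied
Row 2: (2,1)X 1/2 satisfied · (2,3)X 1/1 satisfied
Row 3: (3,1)X 2/2 satisfied · (3,3)X 1/2 satisfied
Row 4: (4,1)X 2/2 satisfied · (4,2)X 1/3 not · (4,3)O 1/3 not
Row 5: (5,0)O 0/0 satisfied · (5,2)O 1/2 satisfied · (5,3)O 2/2 satisfied

(0,0), (4,2), (4,3)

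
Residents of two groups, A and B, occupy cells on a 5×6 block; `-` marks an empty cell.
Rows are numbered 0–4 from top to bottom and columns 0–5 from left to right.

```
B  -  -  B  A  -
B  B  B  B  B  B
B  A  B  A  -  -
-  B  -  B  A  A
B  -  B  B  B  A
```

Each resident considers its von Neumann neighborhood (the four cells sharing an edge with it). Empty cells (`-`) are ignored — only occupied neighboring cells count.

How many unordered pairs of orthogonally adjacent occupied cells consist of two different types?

Scan each occupied cell's neighbors to the right and below so each pair is counted once.
From row 0: 2 unlike of 4 pairs (running 2/4).
From row 1: 2 unlike of 9 pairs (running 4/13).
From row 2: 5 unlike of 5 pairs (running 9/18).
From row 3: 2 unlike of 5 pairs (running 11/23).
From row 4: 1 unlike of 3 pairs (running 12/26).
Total adjacent occupied pairs: 26; unlike-type pairs: 12.

12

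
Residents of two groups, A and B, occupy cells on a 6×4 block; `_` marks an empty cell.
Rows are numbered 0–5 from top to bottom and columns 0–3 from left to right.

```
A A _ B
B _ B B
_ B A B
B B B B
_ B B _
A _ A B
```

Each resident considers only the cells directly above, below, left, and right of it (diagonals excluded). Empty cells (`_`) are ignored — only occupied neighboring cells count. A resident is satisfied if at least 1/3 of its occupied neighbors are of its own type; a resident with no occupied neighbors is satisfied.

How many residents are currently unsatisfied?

(0,0)A 1/2 ok
(0,1)A 1/1 ok
(0,3)B 1/1 ok
(1,0)B 0/1 unhappy
(1,2)B 1/2 ok
(1,3)B 3/3 ok
(2,1)B 1/2 ok
(2,2)A 0/4 unhappy
(2,3)B 2/3 ok
(3,0)B 1/1 ok
(3,1)B 4/4 ok
(3,2)B 3/4 ok
(3,3)B 2/2 ok
(4,1)B 2/2 ok
(4,2)B 2/3 ok
(5,0)A 0/0 ok
(5,2)A 0/2 unhappy
(5,3)B 0/1 unhappy
Unsatisfied: (1,0), (2,2), (5,2), (5,3) — 4 in total.

4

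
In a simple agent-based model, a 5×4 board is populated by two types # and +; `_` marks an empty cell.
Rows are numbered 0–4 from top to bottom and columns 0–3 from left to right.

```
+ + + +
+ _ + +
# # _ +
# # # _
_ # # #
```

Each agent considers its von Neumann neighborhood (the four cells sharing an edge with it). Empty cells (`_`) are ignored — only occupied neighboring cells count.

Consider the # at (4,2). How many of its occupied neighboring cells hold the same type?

3

Occupied neighbors of (4,2): (3,2)=#, (4,1)=#, (4,3)=#.
Same type (#): 3 of 3.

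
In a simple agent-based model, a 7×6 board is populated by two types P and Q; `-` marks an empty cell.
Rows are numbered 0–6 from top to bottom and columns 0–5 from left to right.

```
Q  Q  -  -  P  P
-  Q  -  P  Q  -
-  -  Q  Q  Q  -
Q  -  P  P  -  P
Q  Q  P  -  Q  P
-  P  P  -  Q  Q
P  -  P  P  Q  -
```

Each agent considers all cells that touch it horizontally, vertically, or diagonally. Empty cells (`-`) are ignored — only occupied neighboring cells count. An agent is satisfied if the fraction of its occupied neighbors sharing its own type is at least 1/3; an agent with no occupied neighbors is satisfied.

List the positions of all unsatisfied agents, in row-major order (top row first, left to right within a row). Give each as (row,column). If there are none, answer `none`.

Row 0: (0,0)Q 2/2 satisfied · (0,1)Q 2/2 satisfied · (0,4)P 2/3 satisfied · (0,5)P 1/2 satisfied
Row 1: (1,1)Q 3/3 satisfied · (1,3)P 1/5 not · (1,4)Q 2/5 satisfied
Row 2: (2,2)Q 2/5 satisfied · (2,3)Q 3/6 satisfied · (2,4)Q 2/5 satisfied
Row 3: (3,0)Q 2/2 satisfied · (3,2)P 2/5 satisfied · (3,3)P 2/6 satisfied · (3,5)P 1/3 satisfied
Row 4: (4,0)Q 2/3 satisfied · (4,1)Q 2/6 satisfied · (4,2)P 4/5 satisfied · (4,4)Q 2/5 satisfied · (4,5)P 1/4 not
Row 5: (5,1)P 4/6 satisfied · (5,2)P 4/5 satisfied · (5,4)Q 3/5 satisfied · (5,5)Q 3/4 satisfied
Row 6: (6,0)P 1/1 satisfied · (6,2)P 3/3 satisfied · (6,3)P 2/4 satisfied · (6,4)Q 2/3 satisfied

(1,3), (4,5)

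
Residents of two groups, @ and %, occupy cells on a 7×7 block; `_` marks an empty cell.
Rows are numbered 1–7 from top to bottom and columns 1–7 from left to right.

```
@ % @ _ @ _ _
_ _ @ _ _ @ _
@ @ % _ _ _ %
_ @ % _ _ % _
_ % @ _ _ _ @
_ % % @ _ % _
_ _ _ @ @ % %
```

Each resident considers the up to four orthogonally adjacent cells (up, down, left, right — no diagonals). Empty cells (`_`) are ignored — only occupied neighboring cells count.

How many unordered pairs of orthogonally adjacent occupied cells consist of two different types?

Scan each occupied cell's neighbors to the right and below so each pair is counted once.
From row 1: 2 unlike of 3 pairs (running 2/3).
From row 2: 1 unlike of 1 pairs (running 3/4).
From row 3: 1 unlike of 4 pairs (running 4/8).
From row 4: 3 unlike of 3 pairs (running 7/11).
From row 5: 2 unlike of 3 pairs (running 9/14).
From row 6: 1 unlike of 4 pairs (running 10/18).
From row 7: 1 unlike of 3 pairs (running 11/21).
Total adjacent occupied pairs: 21; unlike-type pairs: 11.

11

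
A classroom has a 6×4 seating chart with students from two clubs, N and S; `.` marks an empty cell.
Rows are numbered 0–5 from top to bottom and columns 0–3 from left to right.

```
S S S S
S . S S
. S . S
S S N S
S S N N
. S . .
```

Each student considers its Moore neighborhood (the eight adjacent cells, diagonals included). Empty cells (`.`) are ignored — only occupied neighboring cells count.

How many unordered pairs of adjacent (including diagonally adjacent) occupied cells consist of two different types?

Scan each occupied cell's neighbors to the right and below (and the two forward diagonals) so each pair is counted once.
Row 0: S(0,0)–S(0,1)= S(0,0)–S(1,0)= S(0,1)–S(0,2)= S(0,1)–S(1,2)= S(0,1)–S(1,0)= S(0,2)–S(0,3)= S(0,2)–S(1,2)= S(0,2)–S(1,3)= S(0,3)–S(1,3)= S(0,3)–S(1,2)=  → 0/10 unlike.
Row 1: S(1,0)–S(2,1)= S(1,2)–S(1,3)= S(1,2)–S(2,3)= S(1,2)–S(2,1)= S(1,3)–S(2,3)=  → 0/5 unlike.
Row 2: S(2,1)–S(3,1)= S(2,1)–N(3,2)≠ S(2,1)–S(3,0)= S(2,3)–S(3,3)= S(2,3)–N(3,2)≠  → 2/5 unlike.
Row 3: S(3,0)–S(3,1)= S(3,0)–S(4,0)= S(3,0)–S(4,1)= S(3,1)–N(3,2)≠ S(3,1)–S(4,1)= S(3,1)–N(4,2)≠ S(3,1)–S(4,0)= N(3,2)–S(3,3)≠ N(3,2)–N(4,2)= N(3,2)–N(4,3)= N(3,2)–S(4,1)≠ S(3,3)–N(4,3)≠ S(3,3)–N(4,2)≠  → 6/13 unlike.
Row 4: S(4,0)–S(4,1)= S(4,0)–S(5,1)= S(4,1)–N(4,2)≠ S(4,1)–S(5,1)= N(4,2)–N(4,3)= N(4,2)–S(5,1)≠  → 2/6 unlike.
Total adjacent occupied pairs: 39; unlike-type pairs: 10.

10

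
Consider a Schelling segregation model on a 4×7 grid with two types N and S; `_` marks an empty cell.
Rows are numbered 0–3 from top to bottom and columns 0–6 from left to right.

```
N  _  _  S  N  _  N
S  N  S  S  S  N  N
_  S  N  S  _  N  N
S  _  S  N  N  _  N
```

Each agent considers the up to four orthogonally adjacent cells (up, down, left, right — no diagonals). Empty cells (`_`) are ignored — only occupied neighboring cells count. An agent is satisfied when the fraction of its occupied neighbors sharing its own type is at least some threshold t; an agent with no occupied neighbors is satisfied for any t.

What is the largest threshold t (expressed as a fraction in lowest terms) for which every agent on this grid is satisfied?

0/1

(0,0)N 0/1
(0,3)S 1/2
(0,4)N 0/2
(0,6)N 1/1
(1,0)S 0/2
(1,1)N 0/3
(1,2)S 1/3
(1,3)S 4/4
(1,4)S 1/3
(1,5)N 2/3
(1,6)N 3/3
(2,1)S 0/2
(2,2)N 0/4
(2,3)S 1/3
(2,5)N 2/2
(2,6)N 3/3
(3,0)S — no occupied neighbors
(3,2)S 0/2
(3,3)N 1/3
(3,4)N 1/1
(3,6)N 1/1
The smallest same-type fraction is 0/1 at (0,0), which reduces to 0/1. Any threshold above that leaves this agent unsatisfied.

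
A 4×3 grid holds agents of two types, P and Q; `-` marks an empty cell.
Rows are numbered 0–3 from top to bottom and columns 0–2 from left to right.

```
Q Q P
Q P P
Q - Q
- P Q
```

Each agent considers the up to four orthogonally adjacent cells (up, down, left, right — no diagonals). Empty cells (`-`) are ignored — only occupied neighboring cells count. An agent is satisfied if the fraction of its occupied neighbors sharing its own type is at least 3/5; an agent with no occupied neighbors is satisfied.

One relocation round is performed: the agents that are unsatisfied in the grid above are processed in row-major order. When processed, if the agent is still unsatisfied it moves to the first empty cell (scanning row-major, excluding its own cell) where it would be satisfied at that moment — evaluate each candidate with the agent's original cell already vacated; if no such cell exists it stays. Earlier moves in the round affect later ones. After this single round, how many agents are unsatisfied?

6

Initially unsatisfied (in order): (0,1), (0,2), (1,1), (2,2), (3,1), (3,2).
  (0,1): no empty cell satisfies it; stays.
  (0,2): no empty cell satisfies it; stays.
  (1,1): no empty cell satisfies it; stays.
  (2,2): no empty cell satisfies it; stays.
  (3,1): no empty cell satisfies it; stays.
  (3,2): no empty cell satisfies it; stays.
Resulting grid:
Q Q P
Q P P
Q - Q
- P Q
Unsatisfied now: (0,1), (0,2), (1,1), (2,2), (3,1), (3,2).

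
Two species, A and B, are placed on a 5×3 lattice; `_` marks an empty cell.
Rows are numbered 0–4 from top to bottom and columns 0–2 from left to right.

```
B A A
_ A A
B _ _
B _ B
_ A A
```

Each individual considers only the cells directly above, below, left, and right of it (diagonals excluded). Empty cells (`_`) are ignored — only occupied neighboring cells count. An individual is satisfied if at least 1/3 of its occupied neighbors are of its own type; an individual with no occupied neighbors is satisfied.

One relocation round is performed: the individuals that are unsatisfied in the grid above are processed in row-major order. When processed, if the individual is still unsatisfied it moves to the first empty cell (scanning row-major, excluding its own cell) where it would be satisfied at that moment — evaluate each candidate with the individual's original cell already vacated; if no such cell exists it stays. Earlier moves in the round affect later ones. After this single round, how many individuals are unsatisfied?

0

Initially unsatisfied (in order): (0,0), (3,2).
  (0,0) → (1,0).
  (3,2) → (0,0).
Resulting grid:
B A A
B A A
B _ _
B _ _
_ A A
All satisfied now.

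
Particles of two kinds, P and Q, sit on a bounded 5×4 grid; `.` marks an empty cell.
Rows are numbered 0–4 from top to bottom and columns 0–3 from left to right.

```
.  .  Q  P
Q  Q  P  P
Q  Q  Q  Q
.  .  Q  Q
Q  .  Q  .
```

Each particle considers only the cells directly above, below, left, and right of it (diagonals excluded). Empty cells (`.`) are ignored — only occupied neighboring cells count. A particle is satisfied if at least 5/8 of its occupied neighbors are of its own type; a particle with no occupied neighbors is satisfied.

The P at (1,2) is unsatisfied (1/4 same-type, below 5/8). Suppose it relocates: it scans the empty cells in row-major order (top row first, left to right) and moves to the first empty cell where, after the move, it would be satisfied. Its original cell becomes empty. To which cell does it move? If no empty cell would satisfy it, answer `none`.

Vacating (1,2). Empty cells in order:
  (0,0): 0/1 same-type → still unsatisfied.
  (0,1): 0/2 same-type → still unsatisfied.
  (3,0): 0/2 same-type → still unsatisfied.
  (3,1): 0/2 same-type → still unsatisfied.
  (4,1): 0/2 same-type → still unsatisfied.
  (4,3): 0/2 same-type → still unsatisfied.

none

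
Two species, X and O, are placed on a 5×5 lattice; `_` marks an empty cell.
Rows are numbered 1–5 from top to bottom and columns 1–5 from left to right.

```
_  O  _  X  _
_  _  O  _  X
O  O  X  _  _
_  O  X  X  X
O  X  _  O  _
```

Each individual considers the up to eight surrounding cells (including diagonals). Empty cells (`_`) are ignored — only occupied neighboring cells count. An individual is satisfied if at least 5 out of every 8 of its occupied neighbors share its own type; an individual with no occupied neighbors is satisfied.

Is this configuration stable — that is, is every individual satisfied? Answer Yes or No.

No

Row 1: (1,2)O 1/1 ✓ · (1,4)X 1/2 ✗
Row 2: (2,3)O 2/4 ✗ · (2,5)X 1/1 ✓
Row 3: (3,1)O 2/2 ✓ · (3,2)O 3/5 ✗ · (3,3)X 2/5 ✗
Row 4: (4,2)O 3/6 ✗ · (4,3)X 3/6 ✗ · (4,4)X 3/4 ✓ · (4,5)X 1/2 ✗
Row 5: (5,1)O 1/2 ✗ · (5,2)X 1/3 ✗ · (5,4)O 0/3 ✗
For instance (1,4) has only 1/2 same-type neighbors, below 5/8.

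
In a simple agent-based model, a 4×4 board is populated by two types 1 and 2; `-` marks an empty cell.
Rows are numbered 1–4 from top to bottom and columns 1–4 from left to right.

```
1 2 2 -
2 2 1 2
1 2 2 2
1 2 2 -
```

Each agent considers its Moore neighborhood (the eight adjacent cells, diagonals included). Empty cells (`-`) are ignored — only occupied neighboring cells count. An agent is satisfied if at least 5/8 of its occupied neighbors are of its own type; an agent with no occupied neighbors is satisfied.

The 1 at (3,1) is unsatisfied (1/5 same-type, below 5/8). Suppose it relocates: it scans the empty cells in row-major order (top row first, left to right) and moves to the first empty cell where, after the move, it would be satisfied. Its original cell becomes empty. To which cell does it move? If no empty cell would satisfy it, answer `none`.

Vacating (3,1). Empty cells in order:
  (1,4): 1/3 same-type → still unsatisfied.
  (4,4): 0/3 same-type → still unsatisfied.

none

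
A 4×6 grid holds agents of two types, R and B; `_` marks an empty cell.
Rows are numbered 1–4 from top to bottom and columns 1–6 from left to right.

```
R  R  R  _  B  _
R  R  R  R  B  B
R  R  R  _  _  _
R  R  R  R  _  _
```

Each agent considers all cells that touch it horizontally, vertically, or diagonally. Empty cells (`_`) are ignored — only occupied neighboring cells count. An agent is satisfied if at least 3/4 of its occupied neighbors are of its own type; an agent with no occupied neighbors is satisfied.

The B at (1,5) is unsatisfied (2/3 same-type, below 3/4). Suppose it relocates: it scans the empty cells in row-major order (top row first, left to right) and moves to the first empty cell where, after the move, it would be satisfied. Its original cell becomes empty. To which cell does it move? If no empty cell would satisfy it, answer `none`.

(1,6)

Vacating (1,5). Empty cells in order:
  (1,4): 1/4 same-type → still unsatisfied.
  (1,6): 2/2 same-type → satisfied — stop here.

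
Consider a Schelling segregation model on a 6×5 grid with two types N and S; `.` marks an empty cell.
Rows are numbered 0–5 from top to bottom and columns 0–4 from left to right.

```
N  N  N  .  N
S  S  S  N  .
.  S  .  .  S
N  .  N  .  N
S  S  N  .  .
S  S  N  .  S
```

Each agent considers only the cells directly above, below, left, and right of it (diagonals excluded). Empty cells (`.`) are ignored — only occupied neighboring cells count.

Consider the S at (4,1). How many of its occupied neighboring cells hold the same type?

2

Occupied neighbors of (4,1): (5,1)=S, (4,0)=S, (4,2)=N.
Same type (S): 2 of 3.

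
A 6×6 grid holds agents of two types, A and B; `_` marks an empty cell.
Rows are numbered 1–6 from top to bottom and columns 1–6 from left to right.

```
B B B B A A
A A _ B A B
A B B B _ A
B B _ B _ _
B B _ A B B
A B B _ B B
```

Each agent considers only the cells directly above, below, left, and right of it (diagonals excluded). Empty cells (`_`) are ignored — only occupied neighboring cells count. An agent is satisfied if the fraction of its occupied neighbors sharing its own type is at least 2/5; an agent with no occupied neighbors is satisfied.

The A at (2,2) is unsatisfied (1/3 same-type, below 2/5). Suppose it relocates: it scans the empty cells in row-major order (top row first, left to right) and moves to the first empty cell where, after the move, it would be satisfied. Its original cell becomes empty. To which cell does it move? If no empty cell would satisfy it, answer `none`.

Vacating (2,2). Empty cells in order:
  (2,3): 0/3 same-type → still unsatisfied.
  (3,5): 2/3 same-type → satisfied — stop here.

(3,5)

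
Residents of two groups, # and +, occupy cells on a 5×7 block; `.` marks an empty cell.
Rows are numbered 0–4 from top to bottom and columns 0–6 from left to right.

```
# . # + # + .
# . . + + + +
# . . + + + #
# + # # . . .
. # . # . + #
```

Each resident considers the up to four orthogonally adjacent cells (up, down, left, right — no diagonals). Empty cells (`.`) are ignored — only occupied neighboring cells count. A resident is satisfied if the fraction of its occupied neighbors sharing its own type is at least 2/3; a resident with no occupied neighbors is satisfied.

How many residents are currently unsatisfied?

12

Row 0: (0,0)# 1/1 ✓ · (0,2)# 0/1 ✗ · (0,3)+ 1/3 ✗ · (0,4)# 0/3 ✗ · (0,5)+ 1/2 ✗
Row 1: (1,0)# 2/2 ✓ · (1,3)+ 3/3 ✓ · (1,4)+ 3/4 ✓ · (1,5)+ 4/4 ✓ · (1,6)+ 1/2 ✗
Row 2: (2,0)# 2/2 ✓ · (2,3)+ 2/3 ✓ · (2,4)+ 3/3 ✓ · (2,5)+ 2/3 ✓ · (2,6)# 0/2 ✗
Row 3: (3,0)# 1/2 ✗ · (3,1)+ 0/3 ✗ · (3,2)# 1/2 ✗ · (3,3)# 2/3 ✓
Row 4: (4,1)# 0/1 ✗ · (4,3)# 1/1 ✓ · (4,5)+ 0/1 ✗ · (4,6)# 0/1 ✗
Unsatisfied: (0,2), (0,3), (0,4), (0,5), (1,6), (2,6), (3,0), (3,1), (3,2), (4,1), (4,5), (4,6) — 12 in total.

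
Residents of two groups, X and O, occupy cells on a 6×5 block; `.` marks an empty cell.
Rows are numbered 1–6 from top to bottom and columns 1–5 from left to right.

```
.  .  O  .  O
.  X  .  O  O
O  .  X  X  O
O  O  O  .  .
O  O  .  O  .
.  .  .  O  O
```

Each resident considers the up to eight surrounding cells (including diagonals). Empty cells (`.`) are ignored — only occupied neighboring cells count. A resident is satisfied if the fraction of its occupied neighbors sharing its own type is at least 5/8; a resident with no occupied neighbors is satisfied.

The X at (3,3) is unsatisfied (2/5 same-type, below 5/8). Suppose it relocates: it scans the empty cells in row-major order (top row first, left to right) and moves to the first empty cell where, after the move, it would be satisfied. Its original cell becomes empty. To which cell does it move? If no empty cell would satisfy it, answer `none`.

Vacating (3,3). Empty cells in order:
  (1,1): 1/1 same-type → satisfied — stop here.

(1,1)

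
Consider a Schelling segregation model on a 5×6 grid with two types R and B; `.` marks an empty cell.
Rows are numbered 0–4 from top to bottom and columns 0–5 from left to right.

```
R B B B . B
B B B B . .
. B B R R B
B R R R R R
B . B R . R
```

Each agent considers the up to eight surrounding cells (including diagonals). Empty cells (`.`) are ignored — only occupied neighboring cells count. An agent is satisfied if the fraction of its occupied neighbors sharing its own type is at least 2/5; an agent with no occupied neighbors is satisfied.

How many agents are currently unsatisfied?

4

Row 0: (0,0)R 0/3 unhappy · (0,1)B 4/5 ok · (0,2)B 5/5 ok · (0,3)B 3/3 ok · (0,5)B 0/0 ok
Row 1: (1,0)B 3/4 ok · (1,1)B 6/7 ok · (1,2)B 7/8 ok · (1,3)B 4/6 ok
Row 2: (2,1)B 5/7 ok · (2,2)B 4/8 ok · (2,3)R 4/7 ok · (2,4)R 4/6 ok · (2,5)B 0/3 unhappy
Row 3: (3,0)B 2/3 ok · (3,1)R 1/6 unhappy · (3,2)R 4/7 ok · (3,3)R 5/7 ok · (3,4)R 6/7 ok · (3,5)R 3/4 ok
Row 4: (4,0)B 1/2 ok · (4,2)B 0/4 unhappy · (4,3)R 3/4 ok · (4,5)R 2/2 ok
Unsatisfied: (0,0), (2,5), (3,1), (4,2) — 4 in total.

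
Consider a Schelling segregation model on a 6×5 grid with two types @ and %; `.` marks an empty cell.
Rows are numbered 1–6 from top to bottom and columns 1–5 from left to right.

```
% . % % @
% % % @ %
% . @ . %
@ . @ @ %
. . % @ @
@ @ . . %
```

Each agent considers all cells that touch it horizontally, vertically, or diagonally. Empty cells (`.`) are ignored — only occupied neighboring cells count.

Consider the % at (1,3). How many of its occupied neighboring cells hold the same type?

3

Occupied neighbors of (1,3): (1,4)=%, (2,2)=%, (2,3)=%, (2,4)=@.
Same type (%): 3 of 4.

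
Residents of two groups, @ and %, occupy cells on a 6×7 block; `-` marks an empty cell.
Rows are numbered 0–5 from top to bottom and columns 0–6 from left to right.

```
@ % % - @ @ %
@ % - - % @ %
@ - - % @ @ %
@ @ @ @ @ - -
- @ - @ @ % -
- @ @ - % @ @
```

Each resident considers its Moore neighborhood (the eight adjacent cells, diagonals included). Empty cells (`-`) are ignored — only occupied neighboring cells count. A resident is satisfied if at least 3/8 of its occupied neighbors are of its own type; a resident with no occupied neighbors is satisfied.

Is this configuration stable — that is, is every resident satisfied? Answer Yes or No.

No

(0,0)@ 1/3 not
(0,1)% 2/4 satisfied
(0,2)% 2/2 satisfied
(0,4)@ 2/3 satisfied
(0,5)@ 2/5 satisfied
(0,6)% 1/3 not
(1,0)@ 2/4 satisfied
(1,1)% 2/5 satisfied
(1,4)% 1/6 not
(1,5)@ 4/8 satisfied
(1,6)% 2/5 satisfied
(2,0)@ 3/4 satisfied
(2,3)% 1/5 not
(2,4)@ 4/6 satisfied
(2,5)@ 3/6 satisfied
(2,6)% 1/3 not
(3,0)@ 3/3 satisfied
(3,1)@ 4/4 satisfied
(3,2)@ 4/5 satisfied
(3,3)@ 5/6 satisfied
(3,4)@ 5/7 satisfied
(4,1)@ 5/5 satisfied
(4,3)@ 5/6 satisfied
(4,4)@ 4/6 satisfied
(4,5)% 1/5 not
(5,1)@ 2/2 satisfied
(5,2)@ 3/3 satisfied
(5,4)% 1/4 not
(5,5)@ 2/4 satisfied
(5,6)@ 1/2 satisfied
For instance (0,0) has only 1/3 same-type neighbors, below 3/8.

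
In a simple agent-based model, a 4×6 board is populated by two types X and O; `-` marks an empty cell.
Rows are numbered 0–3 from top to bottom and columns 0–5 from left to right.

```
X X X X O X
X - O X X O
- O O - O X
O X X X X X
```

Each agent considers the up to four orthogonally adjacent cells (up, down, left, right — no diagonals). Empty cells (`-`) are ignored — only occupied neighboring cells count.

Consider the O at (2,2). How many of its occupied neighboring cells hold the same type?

2

Occupied neighbors of (2,2): (1,2)=O, (3,2)=X, (2,1)=O.
Same type (O): 2 of 3.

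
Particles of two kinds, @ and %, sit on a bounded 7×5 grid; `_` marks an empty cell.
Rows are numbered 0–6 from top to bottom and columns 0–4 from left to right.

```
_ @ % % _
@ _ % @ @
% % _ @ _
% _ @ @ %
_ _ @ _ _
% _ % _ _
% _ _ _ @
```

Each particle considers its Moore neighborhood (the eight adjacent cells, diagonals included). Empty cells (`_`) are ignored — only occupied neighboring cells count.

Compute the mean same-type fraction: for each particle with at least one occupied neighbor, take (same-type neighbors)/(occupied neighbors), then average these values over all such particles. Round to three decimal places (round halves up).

(0,1)@ 1/3
(0,2)% 2/4
(0,3)% 2/4
(1,0)@ 1/3
(1,2)% 3/6
(1,3)@ 2/5
(1,4)@ 2/3
(2,0)% 2/3
(2,1)% 3/5
(2,3)@ 4/6
(3,0)% 2/2
(3,2)@ 3/4
(3,3)@ 3/4
(3,4)% 0/2
(4,2)@ 2/3
(5,0)% 1/1
(5,2)% 0/1
(6,0)% 1/1
(6,4)@ — no occupied neighbors
Sum over 18 particles: 1/3 + 2/4 + 2/4 + 1/3 + 3/6 + 2/5 + 2/3 + 2/3 + 3/5 + 4/6 + 2/2 + 3/4 + 3/4 + 0/2 + 2/3 + 1/1 + 0/1 + 1/1 = 31/3; mean = 31/3 ÷ 18 = 31/54 = 0.574074… → 0.574.

0.574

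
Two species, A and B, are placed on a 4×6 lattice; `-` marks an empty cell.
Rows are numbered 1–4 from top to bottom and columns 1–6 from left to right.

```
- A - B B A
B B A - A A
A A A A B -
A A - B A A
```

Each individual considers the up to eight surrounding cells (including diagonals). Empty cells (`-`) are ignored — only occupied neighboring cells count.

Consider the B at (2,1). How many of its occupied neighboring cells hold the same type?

Occupied neighbors of (2,1): (1,2)=A, (2,2)=B, (3,1)=A, (3,2)=A.
Same type (B): 1 of 4.

1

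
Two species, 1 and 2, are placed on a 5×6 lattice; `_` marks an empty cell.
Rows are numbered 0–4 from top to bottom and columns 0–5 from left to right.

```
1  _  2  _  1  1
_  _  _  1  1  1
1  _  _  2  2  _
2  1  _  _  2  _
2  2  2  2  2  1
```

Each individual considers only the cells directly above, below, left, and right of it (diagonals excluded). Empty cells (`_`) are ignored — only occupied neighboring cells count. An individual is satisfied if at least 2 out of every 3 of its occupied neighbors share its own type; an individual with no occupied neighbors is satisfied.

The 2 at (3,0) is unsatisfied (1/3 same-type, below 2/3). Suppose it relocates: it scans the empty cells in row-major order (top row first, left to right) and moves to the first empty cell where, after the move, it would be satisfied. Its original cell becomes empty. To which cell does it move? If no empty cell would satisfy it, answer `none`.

Vacating (3,0). Empty cells in order:
  (0,1): 1/2 same-type → still unsatisfied.
  (0,3): 1/3 same-type → still unsatisfied.
  (1,0): 0/2 same-type → still unsatisfied.
  (1,1): 0/0 same-type → satisfied — stop here.

(1,1)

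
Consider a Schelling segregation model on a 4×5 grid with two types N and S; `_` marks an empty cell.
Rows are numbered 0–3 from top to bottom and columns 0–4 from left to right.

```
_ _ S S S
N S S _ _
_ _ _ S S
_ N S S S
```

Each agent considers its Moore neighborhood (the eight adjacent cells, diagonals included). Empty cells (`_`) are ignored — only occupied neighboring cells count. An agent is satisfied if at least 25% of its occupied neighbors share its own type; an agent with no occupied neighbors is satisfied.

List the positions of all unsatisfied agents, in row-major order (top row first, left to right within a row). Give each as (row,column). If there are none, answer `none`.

(0,2)S 3/3 satisfied
(0,3)S 3/3 satisfied
(0,4)S 1/1 satisfied
(1,0)N 0/1 not
(1,1)S 2/3 satisfied
(1,2)S 4/4 satisfied
(2,3)S 5/5 satisfied
(2,4)S 3/3 satisfied
(3,1)N 0/1 not
(3,2)S 2/3 satisfied
(3,3)S 4/4 satisfied
(3,4)S 3/3 satisfied

(1,0), (3,1)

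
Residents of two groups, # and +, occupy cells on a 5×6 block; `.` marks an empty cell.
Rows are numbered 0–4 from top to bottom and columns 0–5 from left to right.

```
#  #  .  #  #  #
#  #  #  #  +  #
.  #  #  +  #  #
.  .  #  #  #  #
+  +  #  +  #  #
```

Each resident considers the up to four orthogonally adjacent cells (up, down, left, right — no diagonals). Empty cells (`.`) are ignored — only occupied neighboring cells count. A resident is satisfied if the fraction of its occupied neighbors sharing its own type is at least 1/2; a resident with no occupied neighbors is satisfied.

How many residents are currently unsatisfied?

(0,0)# 2/2 ok
(0,1)# 2/2 ok
(0,3)# 2/2 ok
(0,4)# 2/3 ok
(0,5)# 2/2 ok
(1,0)# 2/2 ok
(1,1)# 4/4 ok
(1,2)# 3/3 ok
(1,3)# 2/4 ok
(1,4)+ 0/4 unhappy
(1,5)# 2/3 ok
(2,1)# 2/2 ok
(2,2)# 3/4 ok
(2,3)+ 0/4 unhappy
(2,4)# 2/4 ok
(2,5)# 3/3 ok
(3,2)# 3/3 ok
(3,3)# 2/4 ok
(3,4)# 4/4 ok
(3,5)# 3/3 ok
(4,0)+ 1/1 ok
(4,1)+ 1/2 ok
(4,2)# 1/3 unhappy
(4,3)+ 0/3 unhappy
(4,4)# 2/3 ok
(4,5)# 2/2 ok
Unsatisfied: (1,4), (2,3), (4,2), (4,3) — 4 in total.

4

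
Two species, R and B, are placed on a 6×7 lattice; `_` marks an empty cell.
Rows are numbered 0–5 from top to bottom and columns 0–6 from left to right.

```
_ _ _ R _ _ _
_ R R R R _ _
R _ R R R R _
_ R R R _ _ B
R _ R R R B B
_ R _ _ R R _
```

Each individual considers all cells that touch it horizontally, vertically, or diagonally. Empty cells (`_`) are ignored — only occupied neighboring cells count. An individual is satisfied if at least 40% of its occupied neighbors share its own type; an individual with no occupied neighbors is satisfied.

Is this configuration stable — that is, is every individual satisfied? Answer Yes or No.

(0,3)R 3/3 satisfied
(1,1)R 3/3 satisfied
(1,2)R 5/5 satisfied
(1,3)R 6/6 satisfied
(1,4)R 5/5 satisfied
(2,0)R 2/2 satisfied
(2,2)R 7/7 satisfied
(2,3)R 7/7 satisfied
(2,4)R 5/5 satisfied
(2,5)R 2/3 satisfied
(3,1)R 5/5 satisfied
(3,2)R 6/6 satisfied
(3,3)R 7/7 satisfied
(3,6)B 2/3 satisfied
(4,0)R 2/2 satisfied
(4,2)R 5/5 satisfied
(4,3)R 5/5 satisfied
(4,4)R 4/5 satisfied
(4,5)B 2/5 satisfied
(4,6)B 2/3 satisfied
(5,1)R 2/2 satisfied
(5,4)R 3/4 satisfied
(5,5)R 2/4 satisfied
All meet the threshold, so the configuration is stable.

Yes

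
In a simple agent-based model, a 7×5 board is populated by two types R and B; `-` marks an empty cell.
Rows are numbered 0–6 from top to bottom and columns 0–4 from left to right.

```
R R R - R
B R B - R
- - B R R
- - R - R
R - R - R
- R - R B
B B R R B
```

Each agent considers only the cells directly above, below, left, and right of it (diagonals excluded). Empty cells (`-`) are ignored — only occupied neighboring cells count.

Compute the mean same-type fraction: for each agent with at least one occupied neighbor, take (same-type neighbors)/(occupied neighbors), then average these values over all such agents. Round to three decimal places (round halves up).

Row 0: (0,0)R 1/2 · (0,1)R 3/3 · (0,2)R 1/2 · (0,4)R 1/1
Row 1: (1,0)B 0/2 · (1,1)R 1/3 · (1,2)B 1/3 · (1,4)R 2/2
Row 2: (2,2)B 1/3 · (2,3)R 1/2 · (2,4)R 3/3
Row 3: (3,2)R 1/2 · (3,4)R 2/2
Row 4: (4,0)R — no occupied neighbors · (4,2)R 1/1 · (4,4)R 1/2
Row 5: (5,1)R 0/1 · (5,3)R 1/2 · (5,4)B 1/3
Row 6: (6,0)B 1/1 · (6,1)B 1/3 · (6,2)R 1/2 · (6,3)R 2/3 · (6,4)B 1/2
Sum over 23 agents: 1/2 + 3/3 + 1/2 + 1/1 + 0/2 + 1/3 + 1/3 + 2/2 + 1/3 + 1/2 + 3/3 + 1/2 + 2/2 + 1/1 + 1/2 + 0/1 + 1/2 + 1/3 + 1/1 + 1/3 + 1/2 + 2/3 + 1/2 = 40/3; mean = 40/3 ÷ 23 = 40/69 = 0.579710… → 0.580.

0.580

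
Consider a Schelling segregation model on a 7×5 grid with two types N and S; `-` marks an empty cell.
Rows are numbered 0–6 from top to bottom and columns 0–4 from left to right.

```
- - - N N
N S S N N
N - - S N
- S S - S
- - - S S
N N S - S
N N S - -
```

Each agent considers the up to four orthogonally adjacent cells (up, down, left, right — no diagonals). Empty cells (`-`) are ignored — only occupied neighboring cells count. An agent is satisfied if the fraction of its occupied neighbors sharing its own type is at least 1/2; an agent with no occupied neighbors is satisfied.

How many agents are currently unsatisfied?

(0,3)N 2/2 ✓
(0,4)N 2/2 ✓
(1,0)N 1/2 ✓
(1,1)S 1/2 ✓
(1,2)S 1/2 ✓
(1,3)N 2/4 ✓
(1,4)N 3/3 ✓
(2,0)N 1/1 ✓
(2,3)S 0/2 ✗
(2,4)N 1/3 ✗
(3,1)S 1/1 ✓
(3,2)S 1/1 ✓
(3,4)S 1/2 ✓
(4,3)S 1/1 ✓
(4,4)S 3/3 ✓
(5,0)N 2/2 ✓
(5,1)N 2/3 ✓
(5,2)S 1/2 ✓
(5,4)S 1/1 ✓
(6,0)N 2/2 ✓
(6,1)N 2/3 ✓
(6,2)S 1/2 ✓
Unsatisfied: (2,3), (2,4) — 2 in total.

2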